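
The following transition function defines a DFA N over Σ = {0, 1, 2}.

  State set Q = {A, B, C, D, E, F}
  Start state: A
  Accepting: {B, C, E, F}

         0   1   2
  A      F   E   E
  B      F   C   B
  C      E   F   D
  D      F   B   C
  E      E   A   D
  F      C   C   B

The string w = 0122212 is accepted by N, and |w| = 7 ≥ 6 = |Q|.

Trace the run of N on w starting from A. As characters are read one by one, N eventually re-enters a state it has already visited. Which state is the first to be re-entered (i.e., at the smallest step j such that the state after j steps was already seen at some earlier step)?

C

Run of N on w = 0 1 2 2 2 1 2:
  step 0: A  (start)
  step 1: F  (read 0: A→F)
  step 2: C  (read 1: F→C)
  step 3: D  (read 2: C→D)
  step 4: C  (read 2: D→C)   ← first repeat (C seen earlier)
  step 5: D  (read 2: C→D)
  step 6: B  (read 1: D→B)
  step 7: B  (read 2: B→B)

The earliest repeat is at step j = 4: N is in C, which it already visited at step i = 2.
Since N has 6 states, any run of length ≥ 6 visits 6+1 states, so by pigeonhole some state repeats within the first 6 steps — that repeat gives the pumpable loop.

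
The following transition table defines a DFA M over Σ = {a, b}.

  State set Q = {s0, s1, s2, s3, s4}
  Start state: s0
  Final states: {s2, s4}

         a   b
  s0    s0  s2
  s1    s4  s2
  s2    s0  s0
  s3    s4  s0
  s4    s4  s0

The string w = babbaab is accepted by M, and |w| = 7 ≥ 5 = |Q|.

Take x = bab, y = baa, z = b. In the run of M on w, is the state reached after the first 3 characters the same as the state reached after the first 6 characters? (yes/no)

Run of M on the first 6 characters of w = b a b b a a:
  step 0: s0  (start)
  step 1: s2  (read b: s0→s2)
  step 2: s0  (read a: s2→s0)
  step 3: s2  (read b: s0→s2)
  step 4: s0  (read b: s2→s0)
  step 5: s0  (read a: s0→s0)
  step 6: s0  (read a: s0→s0)

After x (step 3): s2. After xy (step 6): s0.
They differ (s2 ≠ s0), so y is not a cycle from the state after x; this split is not the one the pumping-lemma construction produces, and pumping y need not keep the string in L(M).

no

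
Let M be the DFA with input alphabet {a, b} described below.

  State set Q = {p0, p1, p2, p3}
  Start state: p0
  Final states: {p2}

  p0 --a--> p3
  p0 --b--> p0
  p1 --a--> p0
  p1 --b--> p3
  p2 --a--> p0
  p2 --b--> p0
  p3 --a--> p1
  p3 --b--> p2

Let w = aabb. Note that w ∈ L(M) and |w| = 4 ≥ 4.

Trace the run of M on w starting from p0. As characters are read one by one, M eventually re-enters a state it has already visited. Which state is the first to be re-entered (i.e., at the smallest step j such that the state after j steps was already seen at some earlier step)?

Run of M on w = a a b b:
  step 0: p0  (start)
  step 1: p3  (read a: p0→p3)
  step 2: p1  (read a: p3→p1)
  step 3: p3  (read b: p1→p3)   ← first repeat (p3 seen earlier)
  step 4: p2  (read b: p3→p2)

The earliest repeat is at step j = 3: M is in p3, which it already visited at step i = 1.
The DFA has 4 states, so the proof of the pumping lemma guarantees a repeated state among the first 4+1 visited; the segment between the two visits is the pumpable y.

p3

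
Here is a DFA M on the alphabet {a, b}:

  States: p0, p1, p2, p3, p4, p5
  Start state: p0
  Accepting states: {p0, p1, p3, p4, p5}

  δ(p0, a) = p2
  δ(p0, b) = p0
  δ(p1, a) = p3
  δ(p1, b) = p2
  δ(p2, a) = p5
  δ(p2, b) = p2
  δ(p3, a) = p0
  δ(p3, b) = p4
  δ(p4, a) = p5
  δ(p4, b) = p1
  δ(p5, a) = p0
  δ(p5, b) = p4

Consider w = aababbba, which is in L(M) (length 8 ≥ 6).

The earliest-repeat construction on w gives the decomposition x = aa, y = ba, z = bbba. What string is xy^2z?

xy^2z = aa·ba·ba·bbba = aabababbba.
Reading y = ba takes M from p5 back to p5, so after x·y·y the machine is still in p5, and z then leads to the accepting state p5. Hence aabababbba ∈ L(M).

aabababbba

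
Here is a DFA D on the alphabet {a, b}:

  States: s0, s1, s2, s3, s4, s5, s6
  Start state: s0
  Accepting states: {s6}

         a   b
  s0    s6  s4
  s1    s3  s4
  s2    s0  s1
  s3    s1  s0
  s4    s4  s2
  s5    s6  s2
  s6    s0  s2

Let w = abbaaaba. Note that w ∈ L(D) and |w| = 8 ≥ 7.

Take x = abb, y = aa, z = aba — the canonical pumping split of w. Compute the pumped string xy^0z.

xy⁰z = xz = abb·aba = abbaba.
Reading y = aa takes D from s1 back to s1, so after x the machine is still in s1, and z then leads to the accepting state s6. Hence abbaba ∈ L(D).

abbaba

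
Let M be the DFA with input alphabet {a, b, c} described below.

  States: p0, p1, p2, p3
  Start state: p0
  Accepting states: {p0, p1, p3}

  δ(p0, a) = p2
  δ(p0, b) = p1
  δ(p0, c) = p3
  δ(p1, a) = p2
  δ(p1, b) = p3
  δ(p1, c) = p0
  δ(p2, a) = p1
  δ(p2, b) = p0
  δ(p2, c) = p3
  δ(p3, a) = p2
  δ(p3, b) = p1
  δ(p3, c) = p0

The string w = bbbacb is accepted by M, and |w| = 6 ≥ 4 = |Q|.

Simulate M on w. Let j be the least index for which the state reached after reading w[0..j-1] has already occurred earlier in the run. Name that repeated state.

p1

State sequence: p0 -b-> p1 -b-> p3 -b-> p1 -a-> p2 -c-> p3 -b-> p1
First repeat at step 3: p1 was already visited.

The earliest repeat is at step j = 3: M is in p1, which it already visited at step i = 1.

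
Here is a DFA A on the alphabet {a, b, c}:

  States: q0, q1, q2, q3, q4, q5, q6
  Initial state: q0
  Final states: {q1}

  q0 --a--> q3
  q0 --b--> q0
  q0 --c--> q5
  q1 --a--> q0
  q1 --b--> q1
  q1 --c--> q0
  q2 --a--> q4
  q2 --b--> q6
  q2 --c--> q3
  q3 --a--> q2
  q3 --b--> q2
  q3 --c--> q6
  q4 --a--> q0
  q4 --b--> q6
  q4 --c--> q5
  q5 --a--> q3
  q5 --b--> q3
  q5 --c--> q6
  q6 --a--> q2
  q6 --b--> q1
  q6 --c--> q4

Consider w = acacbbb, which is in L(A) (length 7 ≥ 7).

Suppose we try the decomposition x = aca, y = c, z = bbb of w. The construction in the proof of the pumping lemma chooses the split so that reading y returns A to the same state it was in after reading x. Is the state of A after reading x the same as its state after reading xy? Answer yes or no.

State sequence: q0 -a-> q3 -c-> q6 -a-> q2 -c-> q3

After x (step 3): q2. After xy (step 4): q3.
They differ (q2 ≠ q3), so y is not a cycle from the state after x; this split is not the one the pumping-lemma construction produces, and pumping y need not keep the string in L(A).

no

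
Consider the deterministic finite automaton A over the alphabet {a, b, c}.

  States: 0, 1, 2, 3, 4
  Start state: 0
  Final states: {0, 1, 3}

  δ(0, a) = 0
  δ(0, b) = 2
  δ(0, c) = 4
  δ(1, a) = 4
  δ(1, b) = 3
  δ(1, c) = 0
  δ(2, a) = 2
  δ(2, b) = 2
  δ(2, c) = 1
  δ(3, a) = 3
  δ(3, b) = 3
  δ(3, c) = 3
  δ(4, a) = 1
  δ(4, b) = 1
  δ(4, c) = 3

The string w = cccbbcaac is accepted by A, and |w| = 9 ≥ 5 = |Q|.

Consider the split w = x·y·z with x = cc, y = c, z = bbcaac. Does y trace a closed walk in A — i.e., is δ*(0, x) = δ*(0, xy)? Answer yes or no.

State sequence: 0 -c-> 4 -c-> 3 -c-> 3

After x (step 2): 3. After xy (step 3): 3.
They match, so y = c drives A around a cycle from 3 back to itself; pumping y any number of times keeps A in 3 before reading z, and xyⁱz ∈ L(A) for every i ≥ 0.

yes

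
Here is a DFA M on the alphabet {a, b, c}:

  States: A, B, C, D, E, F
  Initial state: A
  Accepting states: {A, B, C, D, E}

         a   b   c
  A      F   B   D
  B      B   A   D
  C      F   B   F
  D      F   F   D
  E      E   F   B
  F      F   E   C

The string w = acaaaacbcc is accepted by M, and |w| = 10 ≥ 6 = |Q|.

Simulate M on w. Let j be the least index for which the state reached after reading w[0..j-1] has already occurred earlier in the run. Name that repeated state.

F

State sequence: A -a-> F -c-> C -a-> F -a-> F -a-> F -a-> F -c-> C -b-> B -c-> D -c-> D
First repeat at step 3: F was already visited.

The earliest repeat is at step j = 3: M is in F, which it already visited at step i = 1.
Pumping length from the standard proof: p = 6 (the number of states). The repeated state found above gives |xy| = j ≤ 6 and |y| = j − i ≥ 1.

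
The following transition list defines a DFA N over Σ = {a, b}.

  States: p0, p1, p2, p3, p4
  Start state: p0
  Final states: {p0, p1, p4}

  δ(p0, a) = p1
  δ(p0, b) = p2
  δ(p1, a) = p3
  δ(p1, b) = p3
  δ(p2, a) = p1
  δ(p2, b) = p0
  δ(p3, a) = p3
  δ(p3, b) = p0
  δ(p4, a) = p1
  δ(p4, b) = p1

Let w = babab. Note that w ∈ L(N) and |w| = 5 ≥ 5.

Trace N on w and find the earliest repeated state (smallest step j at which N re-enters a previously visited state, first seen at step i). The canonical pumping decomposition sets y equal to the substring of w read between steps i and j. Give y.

Run of N on w = b a b a b:
  step 0: p0  (start)
  step 1: p2  (read b: p0→p2)
  step 2: p1  (read a: p2→p1)
  step 3: p3  (read b: p1→p3)
  step 4: p3  (read a: p3→p3)   ← first repeat (p3 seen earlier)
  step 5: p0  (read b: p3→p0)

So i = 3, j = 4, giving x = w[0:3] = bab, y = w[3:4] = a, z = w[4:5] = b.
Check: |xy| = 4 ≤ 5 and |y| = 1 ≥ 1. Reading y takes N from p3 back to p3, so every xyⁱz is accepted.

a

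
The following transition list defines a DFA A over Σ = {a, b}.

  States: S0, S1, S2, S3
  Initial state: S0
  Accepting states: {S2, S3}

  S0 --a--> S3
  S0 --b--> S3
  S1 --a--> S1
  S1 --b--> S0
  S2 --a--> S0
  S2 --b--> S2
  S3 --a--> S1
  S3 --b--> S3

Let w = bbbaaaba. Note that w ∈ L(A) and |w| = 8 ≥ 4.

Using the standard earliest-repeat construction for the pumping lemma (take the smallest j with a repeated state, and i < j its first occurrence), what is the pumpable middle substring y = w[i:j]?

State sequence: S0 -b-> S3 -b-> S3 -b-> S3 -a-> S1 -a-> S1 -a-> S1 -b-> S0 -a-> S3
First repeat at step 2: S3 was already visited.

So i = 1, j = 2, giving x = w[0:1] = b, y = w[1:2] = b, z = w[2:8] = baaaba.
Check: |xy| = 2 ≤ 4 and |y| = 1 ≥ 1. Reading y takes A from S3 back to S3, so every xyⁱz is accepted.
With |Q| = 4, pigeonhole forces a state repeat no later than step 4; the substring read between the first and second visits to that state can be pumped.

b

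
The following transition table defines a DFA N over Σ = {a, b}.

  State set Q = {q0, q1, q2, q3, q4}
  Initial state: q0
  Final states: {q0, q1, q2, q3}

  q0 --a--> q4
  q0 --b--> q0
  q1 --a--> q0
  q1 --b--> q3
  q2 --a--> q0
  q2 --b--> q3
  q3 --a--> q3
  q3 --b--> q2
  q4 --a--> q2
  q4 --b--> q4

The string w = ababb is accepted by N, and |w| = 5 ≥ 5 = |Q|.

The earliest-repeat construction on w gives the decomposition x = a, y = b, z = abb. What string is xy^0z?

xy⁰z = xz = a·abb = aabb.
Reading y = b takes N from q4 back to q4, so after x the machine is still in q4, and z then leads to the accepting state q2. Hence aabb ∈ L(N).

aabb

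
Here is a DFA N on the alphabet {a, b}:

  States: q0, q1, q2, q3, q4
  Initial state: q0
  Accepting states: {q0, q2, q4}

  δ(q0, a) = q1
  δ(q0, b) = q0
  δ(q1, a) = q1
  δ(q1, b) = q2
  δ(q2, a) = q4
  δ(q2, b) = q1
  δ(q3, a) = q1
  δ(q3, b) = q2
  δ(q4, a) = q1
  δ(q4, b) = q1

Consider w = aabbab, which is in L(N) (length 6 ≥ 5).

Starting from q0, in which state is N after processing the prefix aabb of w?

Run of N on the first 4 characters of w = a a b b:
  step 0: q0  (start)
  step 1: q1  (read a: q0→q1)
  step 2: q1  (read a: q1→q1)
  step 3: q2  (read b: q1→q2)
  step 4: q1  (read b: q2→q1)

After reading 4 characters, N is in state q1.

q1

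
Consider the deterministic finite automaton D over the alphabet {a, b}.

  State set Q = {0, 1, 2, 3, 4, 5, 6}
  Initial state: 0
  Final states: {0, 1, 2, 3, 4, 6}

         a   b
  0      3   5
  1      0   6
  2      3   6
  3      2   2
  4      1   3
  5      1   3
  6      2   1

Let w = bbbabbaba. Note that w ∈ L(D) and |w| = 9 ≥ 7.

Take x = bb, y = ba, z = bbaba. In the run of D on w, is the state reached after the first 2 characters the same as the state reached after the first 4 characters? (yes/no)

State sequence: 0 -b-> 5 -b-> 3 -b-> 2 -a-> 3

After x (step 2): 3. After xy (step 4): 3.
They match, so y = ba drives D around a cycle from 3 back to itself; pumping y any number of times keeps D in 3 before reading z, and xyⁱz ∈ L(D) for every i ≥ 0.

yes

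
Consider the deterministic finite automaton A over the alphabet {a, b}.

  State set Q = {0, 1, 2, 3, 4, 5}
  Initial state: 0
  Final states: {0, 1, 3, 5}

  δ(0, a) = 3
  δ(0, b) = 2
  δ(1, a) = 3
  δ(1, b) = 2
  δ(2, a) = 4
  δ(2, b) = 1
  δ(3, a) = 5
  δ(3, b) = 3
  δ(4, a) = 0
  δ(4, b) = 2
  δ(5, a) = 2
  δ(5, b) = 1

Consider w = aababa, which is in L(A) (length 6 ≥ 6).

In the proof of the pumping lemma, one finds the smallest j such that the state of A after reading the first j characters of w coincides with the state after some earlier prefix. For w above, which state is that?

3

State sequence: 0 -a-> 3 -a-> 5 -b-> 1 -a-> 3 -b-> 3 -a-> 5
First repeat at step 4: 3 was already visited.

The earliest repeat is at step j = 4: A is in 3, which it already visited at step i = 1.
Pumping length from the standard proof: p = 6 (the number of states). The repeated state found above gives |xy| = j ≤ 6 and |y| = j − i ≥ 1.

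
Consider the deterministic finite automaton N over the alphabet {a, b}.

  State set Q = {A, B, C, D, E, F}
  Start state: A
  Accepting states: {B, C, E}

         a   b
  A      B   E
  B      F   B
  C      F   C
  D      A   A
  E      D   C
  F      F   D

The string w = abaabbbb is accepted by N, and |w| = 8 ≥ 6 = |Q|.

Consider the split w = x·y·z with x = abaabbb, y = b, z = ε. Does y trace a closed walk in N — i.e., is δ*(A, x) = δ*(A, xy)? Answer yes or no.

Run of N on the first 8 characters of w = a b a a b b b b:
  step 0: A  (start)
  step 1: B  (read a: A→B)
  step 2: B  (read b: B→B)
  step 3: F  (read a: B→F)
  step 4: F  (read a: F→F)
  step 5: D  (read b: F→D)
  step 6: A  (read b: D→A)
  step 7: E  (read b: A→E)
  step 8: C  (read b: E→C)

After x (step 7): E. After xy (step 8): C.
They differ (E ≠ C), so y is not a cycle from the state after x; this split is not the one the pumping-lemma construction produces, and pumping y need not keep the string in L(N).

no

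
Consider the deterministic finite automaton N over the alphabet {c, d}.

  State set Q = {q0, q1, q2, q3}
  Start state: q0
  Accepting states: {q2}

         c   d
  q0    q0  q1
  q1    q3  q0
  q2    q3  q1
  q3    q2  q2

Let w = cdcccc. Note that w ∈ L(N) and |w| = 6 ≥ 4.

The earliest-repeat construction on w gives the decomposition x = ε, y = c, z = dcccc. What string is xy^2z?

ccdcccc

xy^2z = ε·c·c·dcccc = ccdcccc.
Reading y = c takes N from q0 back to q0, so after x·y·y the machine is still in q0, and z then leads to the accepting state q2. Hence ccdcccc ∈ L(N).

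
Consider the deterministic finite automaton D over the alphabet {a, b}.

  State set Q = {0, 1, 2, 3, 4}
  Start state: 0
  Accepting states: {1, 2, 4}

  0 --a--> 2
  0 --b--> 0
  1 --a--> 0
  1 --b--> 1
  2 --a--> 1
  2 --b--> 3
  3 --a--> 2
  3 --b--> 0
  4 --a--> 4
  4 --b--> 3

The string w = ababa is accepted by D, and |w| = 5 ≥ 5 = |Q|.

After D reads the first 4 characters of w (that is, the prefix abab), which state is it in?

3

Run of D on the first 4 characters of w = a b a b:
  step 0: 0  (start)
  step 1: 2  (read a: 0→2)
  step 2: 3  (read b: 2→3)
  step 3: 2  (read a: 3→2)
  step 4: 3  (read b: 2→3)

After reading 4 characters, D is in state 3.
(This kind of state-tracing is the core of the pumping-lemma construction: with 5 states, pigeonhole forces a repeat within the first 5 steps.)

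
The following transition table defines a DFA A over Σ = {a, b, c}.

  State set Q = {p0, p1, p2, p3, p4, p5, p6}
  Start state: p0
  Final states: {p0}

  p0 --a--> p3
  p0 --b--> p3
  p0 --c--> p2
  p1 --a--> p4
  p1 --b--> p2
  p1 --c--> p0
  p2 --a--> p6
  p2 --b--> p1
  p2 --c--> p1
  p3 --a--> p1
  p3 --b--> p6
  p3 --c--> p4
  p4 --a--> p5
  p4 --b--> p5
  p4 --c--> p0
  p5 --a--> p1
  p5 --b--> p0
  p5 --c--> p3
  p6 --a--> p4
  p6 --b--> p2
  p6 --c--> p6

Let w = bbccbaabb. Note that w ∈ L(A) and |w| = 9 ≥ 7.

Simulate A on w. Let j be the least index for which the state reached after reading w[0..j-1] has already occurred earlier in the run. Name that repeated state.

p6

Run of A on w = b b c c b a a b b:
  step 0: p0  (start)
  step 1: p3  (read b: p0→p3)
  step 2: p6  (read b: p3→p6)
  step 3: p6  (read c: p6→p6)   ← first repeat (p6 seen earlier)
  step 4: p6  (read c: p6→p6)
  step 5: p2  (read b: p6→p2)
  step 6: p6  (read a: p2→p6)
  step 7: p4  (read a: p6→p4)
  step 8: p5  (read b: p4→p5)
  step 9: p0  (read b: p5→p0)

The earliest repeat is at step j = 3: A is in p6, which it already visited at step i = 2.
The DFA has 7 states, so the proof of the pumping lemma guarantees a repeated state among the first 7+1 visited; the segment between the two visits is the pumpable y.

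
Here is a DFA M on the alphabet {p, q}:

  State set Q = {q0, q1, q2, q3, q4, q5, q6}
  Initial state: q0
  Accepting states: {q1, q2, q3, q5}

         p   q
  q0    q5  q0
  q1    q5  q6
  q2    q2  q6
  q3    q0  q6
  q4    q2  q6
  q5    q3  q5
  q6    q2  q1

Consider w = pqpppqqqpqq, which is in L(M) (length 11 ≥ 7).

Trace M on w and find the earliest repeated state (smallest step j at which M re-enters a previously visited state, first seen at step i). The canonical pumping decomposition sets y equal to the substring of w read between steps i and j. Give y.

q

Run of M on w = p q p p p q q q p q q:
  step 0: q0  (start)
  step 1: q5  (read p: q0→q5)
  step 2: q5  (read q: q5→q5)   ← first repeat (q5 seen earlier)
  step 3: q3  (read p: q5→q3)
  step 4: q0  (read p: q3→q0)
  step 5: q5  (read p: q0→q5)
  step 6: q5  (read q: q5→q5)
  step 7: q5  (read q: q5→q5)
  step 8: q5  (read q: q5→q5)
  step 9: q3  (read p: q5→q3)
  step 10: q6  (read q: q3→q6)
  step 11: q1  (read q: q6→q1)

So i = 1, j = 2, giving x = w[0:1] = p, y = w[1:2] = q, z = w[2:11] = pppqqqpqq.
Check: |xy| = 2 ≤ 7 and |y| = 1 ≥ 1. Reading y takes M from q5 back to q5, so every xyⁱz is accepted.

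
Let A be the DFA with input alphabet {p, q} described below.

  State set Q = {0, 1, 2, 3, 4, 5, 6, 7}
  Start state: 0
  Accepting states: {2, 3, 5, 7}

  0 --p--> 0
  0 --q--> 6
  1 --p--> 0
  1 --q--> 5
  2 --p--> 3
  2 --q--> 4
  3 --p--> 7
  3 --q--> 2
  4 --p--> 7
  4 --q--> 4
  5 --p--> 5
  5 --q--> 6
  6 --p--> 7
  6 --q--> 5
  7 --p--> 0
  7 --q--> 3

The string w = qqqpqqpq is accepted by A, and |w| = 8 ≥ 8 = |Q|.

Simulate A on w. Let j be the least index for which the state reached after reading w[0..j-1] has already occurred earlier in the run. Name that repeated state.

6

Run of A on w = q q q p q q p q:
  step 0: 0  (start)
  step 1: 6  (read q: 0→6)
  step 2: 5  (read q: 6→5)
  step 3: 6  (read q: 5→6)   ← first repeat (6 seen earlier)
  step 4: 7  (read p: 6→7)
  step 5: 3  (read q: 7→3)
  step 6: 2  (read q: 3→2)
  step 7: 3  (read p: 2→3)
  step 8: 2  (read q: 3→2)

The earliest repeat is at step j = 3: A is in 6, which it already visited at step i = 1.
Since A has 8 states, any run of length ≥ 8 visits 8+1 states, so by pigeonhole some state repeats within the first 8 steps — that repeat gives the pumpable loop.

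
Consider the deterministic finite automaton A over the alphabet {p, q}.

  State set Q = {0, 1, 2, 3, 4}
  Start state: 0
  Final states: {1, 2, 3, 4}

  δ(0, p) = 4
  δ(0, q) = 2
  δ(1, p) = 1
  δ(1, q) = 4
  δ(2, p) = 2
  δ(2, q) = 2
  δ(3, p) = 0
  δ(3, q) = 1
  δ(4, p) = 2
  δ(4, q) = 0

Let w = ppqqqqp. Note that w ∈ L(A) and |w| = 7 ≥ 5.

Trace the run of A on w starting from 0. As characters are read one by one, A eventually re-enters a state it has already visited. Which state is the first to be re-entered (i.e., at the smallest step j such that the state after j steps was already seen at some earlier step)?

2

Run of A on w = p p q q q q p:
  step 0: 0  (start)
  step 1: 4  (read p: 0→4)
  step 2: 2  (read p: 4→2)
  step 3: 2  (read q: 2→2)   ← first repeat (2 seen earlier)
  step 4: 2  (read q: 2→2)
  step 5: 2  (read q: 2→2)
  step 6: 2  (read q: 2→2)
  step 7: 2  (read p: 2→2)

The earliest repeat is at step j = 3: A is in 2, which it already visited at step i = 2.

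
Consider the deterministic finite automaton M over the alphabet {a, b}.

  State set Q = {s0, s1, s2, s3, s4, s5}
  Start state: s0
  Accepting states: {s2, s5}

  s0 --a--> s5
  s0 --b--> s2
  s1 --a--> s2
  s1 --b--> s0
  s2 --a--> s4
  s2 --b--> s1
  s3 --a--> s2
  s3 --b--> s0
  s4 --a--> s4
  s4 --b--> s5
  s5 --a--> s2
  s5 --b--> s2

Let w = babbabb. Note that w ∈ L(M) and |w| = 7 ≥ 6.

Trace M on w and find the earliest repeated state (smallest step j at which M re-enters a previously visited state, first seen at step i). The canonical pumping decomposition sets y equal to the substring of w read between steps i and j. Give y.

Run of M on w = b a b b a b b:
  step 0: s0  (start)
  step 1: s2  (read b: s0→s2)
  step 2: s4  (read a: s2→s4)
  step 3: s5  (read b: s4→s5)
  step 4: s2  (read b: s5→s2)   ← first repeat (s2 seen earlier)
  step 5: s4  (read a: s2→s4)
  step 6: s5  (read b: s4→s5)
  step 7: s2  (read b: s5→s2)

So i = 1, j = 4, giving x = w[0:1] = b, y = w[1:4] = abb, z = w[4:7] = abb.
Check: |xy| = 4 ≤ 6 and |y| = 3 ≥ 1. Reading y takes M from s2 back to s2, so every xyⁱz is accepted.

abb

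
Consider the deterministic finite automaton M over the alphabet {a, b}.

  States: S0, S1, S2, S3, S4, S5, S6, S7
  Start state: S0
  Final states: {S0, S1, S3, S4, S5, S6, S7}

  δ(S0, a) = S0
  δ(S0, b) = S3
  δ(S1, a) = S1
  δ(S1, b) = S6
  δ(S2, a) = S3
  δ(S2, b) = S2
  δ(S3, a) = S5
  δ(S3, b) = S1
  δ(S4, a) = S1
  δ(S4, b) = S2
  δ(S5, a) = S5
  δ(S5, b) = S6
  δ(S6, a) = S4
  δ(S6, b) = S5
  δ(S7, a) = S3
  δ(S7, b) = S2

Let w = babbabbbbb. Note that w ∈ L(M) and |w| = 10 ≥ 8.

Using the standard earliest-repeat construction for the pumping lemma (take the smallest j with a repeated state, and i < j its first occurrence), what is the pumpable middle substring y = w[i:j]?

State sequence: S0 -b-> S3 -a-> S5 -b-> S6 -b-> S5 -a-> S5 -b-> S6 -b-> S5 -b-> S6 -b-> S5 -b-> S6
First repeat at step 4: S5 was already visited.

So i = 2, j = 4, giving x = w[0:2] = ba, y = w[2:4] = bb, z = w[4:10] = abbbbb.
Check: |xy| = 4 ≤ 8 and |y| = 2 ≥ 1. Reading y takes M from S5 back to S5, so every xyⁱz is accepted.

bb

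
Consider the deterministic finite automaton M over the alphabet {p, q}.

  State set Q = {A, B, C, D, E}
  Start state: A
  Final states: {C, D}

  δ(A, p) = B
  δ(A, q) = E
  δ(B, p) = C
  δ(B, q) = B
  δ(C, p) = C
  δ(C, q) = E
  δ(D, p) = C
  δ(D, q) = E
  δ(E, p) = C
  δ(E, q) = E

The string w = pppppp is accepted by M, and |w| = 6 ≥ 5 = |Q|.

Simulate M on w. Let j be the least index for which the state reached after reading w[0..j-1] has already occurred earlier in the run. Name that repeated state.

State sequence: A -p-> B -p-> C -p-> C -p-> C -p-> C -p-> C
First repeat at step 3: C was already visited.

The earliest repeat is at step j = 3: M is in C, which it already visited at step i = 2.

C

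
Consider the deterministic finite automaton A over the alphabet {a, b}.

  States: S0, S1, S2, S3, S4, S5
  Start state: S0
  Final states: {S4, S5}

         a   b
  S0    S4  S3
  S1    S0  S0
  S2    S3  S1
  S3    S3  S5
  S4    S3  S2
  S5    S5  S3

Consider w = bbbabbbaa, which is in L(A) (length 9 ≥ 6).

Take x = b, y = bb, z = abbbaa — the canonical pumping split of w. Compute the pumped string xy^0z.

xy⁰z = xz = b·abbbaa = babbbaa.
Reading y = bb takes A from S3 back to S3, so after x the machine is still in S3, and z then leads to the accepting state S5. Hence babbbaa ∈ L(A).

babbbaa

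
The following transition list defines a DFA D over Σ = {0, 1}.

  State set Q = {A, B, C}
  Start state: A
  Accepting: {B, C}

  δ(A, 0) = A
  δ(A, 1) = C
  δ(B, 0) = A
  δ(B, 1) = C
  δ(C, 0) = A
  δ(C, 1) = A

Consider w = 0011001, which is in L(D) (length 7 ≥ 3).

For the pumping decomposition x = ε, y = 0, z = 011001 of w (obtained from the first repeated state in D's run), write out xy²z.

xy^2z = ε·0·0·011001 = 00011001.
Reading y = 0 takes D from A back to A, so after x·y·y the machine is still in A, and z then leads to the accepting state C. Hence 00011001 ∈ L(D).

00011001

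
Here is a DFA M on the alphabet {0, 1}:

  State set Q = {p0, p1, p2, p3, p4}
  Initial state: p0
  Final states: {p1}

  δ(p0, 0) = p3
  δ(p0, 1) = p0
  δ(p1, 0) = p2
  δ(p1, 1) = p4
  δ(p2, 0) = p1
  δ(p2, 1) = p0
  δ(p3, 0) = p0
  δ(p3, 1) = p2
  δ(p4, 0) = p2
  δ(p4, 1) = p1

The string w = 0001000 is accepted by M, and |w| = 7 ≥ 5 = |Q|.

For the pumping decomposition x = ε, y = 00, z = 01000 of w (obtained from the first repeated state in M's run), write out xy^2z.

xy^2z = ε·00·00·01000 = 000001000.
Reading y = 00 takes M from p0 back to p0, so after x·y·y the machine is still in p0, and z then leads to the accepting state p1. Hence 000001000 ∈ L(M).

000001000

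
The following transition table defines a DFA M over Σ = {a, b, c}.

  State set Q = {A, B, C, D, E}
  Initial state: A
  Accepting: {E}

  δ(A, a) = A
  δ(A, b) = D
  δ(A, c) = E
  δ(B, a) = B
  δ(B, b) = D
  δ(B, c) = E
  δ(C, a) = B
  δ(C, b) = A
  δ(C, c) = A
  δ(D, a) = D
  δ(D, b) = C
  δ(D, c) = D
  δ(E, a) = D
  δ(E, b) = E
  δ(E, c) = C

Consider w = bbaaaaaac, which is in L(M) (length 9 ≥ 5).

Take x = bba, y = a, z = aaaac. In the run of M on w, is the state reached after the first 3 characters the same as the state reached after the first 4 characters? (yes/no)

Run of M on the first 4 characters of w = b b a a:
  step 0: A  (start)
  step 1: D  (read b: A→D)
  step 2: C  (read b: D→C)
  step 3: B  (read a: C→B)
  step 4: B  (read a: B→B)

After x (step 3): B. After xy (step 4): B.
They match, so y = a drives M around a cycle from B back to itself; pumping y any number of times keeps M in B before reading z, and xyⁱz ∈ L(M) for every i ≥ 0.

yes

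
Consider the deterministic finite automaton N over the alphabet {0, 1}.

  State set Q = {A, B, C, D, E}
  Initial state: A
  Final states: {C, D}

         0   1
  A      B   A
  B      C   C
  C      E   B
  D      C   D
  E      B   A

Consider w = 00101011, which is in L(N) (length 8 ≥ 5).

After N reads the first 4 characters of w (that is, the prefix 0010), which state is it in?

C

State sequence: A -0-> B -0-> C -1-> B -0-> C

After reading 4 characters, N is in state C.
(This kind of state-tracing is the core of the pumping-lemma construction: with 5 states, pigeonhole forces a repeat within the first 5 steps.)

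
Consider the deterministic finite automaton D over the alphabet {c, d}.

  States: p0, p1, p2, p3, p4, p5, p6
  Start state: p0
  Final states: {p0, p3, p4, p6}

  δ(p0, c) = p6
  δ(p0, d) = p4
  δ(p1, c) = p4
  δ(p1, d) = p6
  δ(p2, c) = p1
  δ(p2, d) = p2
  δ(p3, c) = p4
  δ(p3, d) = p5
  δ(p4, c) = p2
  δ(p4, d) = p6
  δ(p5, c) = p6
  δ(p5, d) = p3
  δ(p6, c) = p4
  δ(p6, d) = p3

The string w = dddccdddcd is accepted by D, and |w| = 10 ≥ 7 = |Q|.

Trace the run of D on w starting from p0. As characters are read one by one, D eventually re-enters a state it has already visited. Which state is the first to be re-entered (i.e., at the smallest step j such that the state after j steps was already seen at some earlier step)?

p4

State sequence: p0 -d-> p4 -d-> p6 -d-> p3 -c-> p4 -c-> p2 -d-> p2 -d-> p2 -d-> p2 -c-> p1 -d-> p6
First repeat at step 4: p4 was already visited.

The earliest repeat is at step j = 4: D is in p4, which it already visited at step i = 1.
Since D has 7 states, any run of length ≥ 7 visits 7+1 states, so by pigeonhole some state repeats within the first 7 steps — that repeat gives the pumpable loop.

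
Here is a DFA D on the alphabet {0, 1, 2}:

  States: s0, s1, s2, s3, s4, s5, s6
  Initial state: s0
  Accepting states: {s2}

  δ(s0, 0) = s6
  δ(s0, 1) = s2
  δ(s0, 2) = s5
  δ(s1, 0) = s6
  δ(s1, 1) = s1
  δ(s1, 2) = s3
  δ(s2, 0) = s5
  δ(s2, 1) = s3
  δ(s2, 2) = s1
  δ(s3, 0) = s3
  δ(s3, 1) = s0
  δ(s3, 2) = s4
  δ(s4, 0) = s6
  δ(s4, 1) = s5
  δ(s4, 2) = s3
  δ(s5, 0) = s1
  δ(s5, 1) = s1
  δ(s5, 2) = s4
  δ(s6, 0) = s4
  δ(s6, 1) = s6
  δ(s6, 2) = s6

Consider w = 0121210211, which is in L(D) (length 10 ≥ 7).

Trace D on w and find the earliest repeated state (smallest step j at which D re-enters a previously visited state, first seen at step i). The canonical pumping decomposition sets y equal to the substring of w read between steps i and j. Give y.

1

State sequence: s0 -0-> s6 -1-> s6 -2-> s6 -1-> s6 -2-> s6 -1-> s6 -0-> s4 -2-> s3 -1-> s0 -1-> s2
First repeat at step 2: s6 was already visited.

So i = 1, j = 2, giving x = w[0:1] = 0, y = w[1:2] = 1, z = w[2:10] = 21210211.
Check: |xy| = 2 ≤ 7 and |y| = 1 ≥ 1. Reading y takes D from s6 back to s6, so every xyⁱz is accepted.
Pumping length from the standard proof: p = 7 (the number of states). The repeated state found above gives |xy| = j ≤ 7 and |y| = j − i ≥ 1.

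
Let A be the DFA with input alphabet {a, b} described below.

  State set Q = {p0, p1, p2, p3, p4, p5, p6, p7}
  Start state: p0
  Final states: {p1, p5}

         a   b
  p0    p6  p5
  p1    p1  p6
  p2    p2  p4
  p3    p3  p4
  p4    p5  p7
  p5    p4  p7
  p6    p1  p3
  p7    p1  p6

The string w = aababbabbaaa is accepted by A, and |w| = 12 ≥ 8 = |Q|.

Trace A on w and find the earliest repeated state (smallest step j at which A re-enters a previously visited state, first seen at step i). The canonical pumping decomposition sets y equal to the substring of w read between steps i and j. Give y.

State sequence: p0 -a-> p6 -a-> p1 -b-> p6 -a-> p1 -b-> p6 -b-> p3 -a-> p3 -b-> p4 -b-> p7 -a-> p1 -a-> p1 -a-> p1
First repeat at step 3: p6 was already visited.

So i = 1, j = 3, giving x = w[0:1] = a, y = w[1:3] = ab, z = w[3:12] = abbabbaaa.
Check: |xy| = 3 ≤ 8 and |y| = 2 ≥ 1. Reading y takes A from p6 back to p6, so every xyⁱz is accepted.

ab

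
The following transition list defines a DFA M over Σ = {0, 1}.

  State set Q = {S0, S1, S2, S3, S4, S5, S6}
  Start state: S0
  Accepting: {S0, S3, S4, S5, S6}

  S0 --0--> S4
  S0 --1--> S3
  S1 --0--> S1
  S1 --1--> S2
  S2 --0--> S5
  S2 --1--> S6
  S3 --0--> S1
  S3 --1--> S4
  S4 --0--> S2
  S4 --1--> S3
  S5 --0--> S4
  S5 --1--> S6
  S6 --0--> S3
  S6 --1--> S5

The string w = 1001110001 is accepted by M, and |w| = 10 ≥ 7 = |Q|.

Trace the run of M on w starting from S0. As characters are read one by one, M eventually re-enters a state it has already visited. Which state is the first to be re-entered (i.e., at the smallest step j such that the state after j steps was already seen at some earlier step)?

State sequence: S0 -1-> S3 -0-> S1 -0-> S1 -1-> S2 -1-> S6 -1-> S5 -0-> S4 -0-> S2 -0-> S5 -1-> S6
First repeat at step 3: S1 was already visited.

The earliest repeat is at step j = 3: M is in S1, which it already visited at step i = 2.
Pumping length from the standard proof: p = 7 (the number of states). The repeated state found above gives |xy| = j ≤ 7 and |y| = j − i ≥ 1.

S1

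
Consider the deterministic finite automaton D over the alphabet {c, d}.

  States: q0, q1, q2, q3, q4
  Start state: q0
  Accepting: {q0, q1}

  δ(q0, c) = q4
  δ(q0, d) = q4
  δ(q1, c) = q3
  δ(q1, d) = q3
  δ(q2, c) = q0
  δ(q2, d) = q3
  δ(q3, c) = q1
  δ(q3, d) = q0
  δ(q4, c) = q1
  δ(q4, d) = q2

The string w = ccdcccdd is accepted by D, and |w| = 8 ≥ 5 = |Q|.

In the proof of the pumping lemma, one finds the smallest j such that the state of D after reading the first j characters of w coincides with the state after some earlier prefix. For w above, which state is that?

q1

Run of D on w = c c d c c c d d:
  step 0: q0  (start)
  step 1: q4  (read c: q0→q4)
  step 2: q1  (read c: q4→q1)
  step 3: q3  (read d: q1→q3)
  step 4: q1  (read c: q3→q1)   ← first repeat (q1 seen earlier)
  step 5: q3  (read c: q1→q3)
  step 6: q1  (read c: q3→q1)
  step 7: q3  (read d: q1→q3)
  step 8: q0  (read d: q3→q0)

The earliest repeat is at step j = 4: D is in q1, which it already visited at step i = 2.
The DFA has 5 states, so the proof of the pumping lemma guarantees a repeated state among the first 5+1 visited; the segment between the two visits is the pumpable y.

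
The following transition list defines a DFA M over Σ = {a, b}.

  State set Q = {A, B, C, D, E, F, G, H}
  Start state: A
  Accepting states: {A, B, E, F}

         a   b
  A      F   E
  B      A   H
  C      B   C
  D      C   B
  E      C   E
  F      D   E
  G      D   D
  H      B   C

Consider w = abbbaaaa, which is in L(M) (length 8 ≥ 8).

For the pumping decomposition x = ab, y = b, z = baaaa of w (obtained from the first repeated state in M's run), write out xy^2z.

abbbbaaaa

xy^2z = ab·b·b·baaaa = abbbbaaaa.
Reading y = b takes M from E back to E, so after x·y·y the machine is still in E, and z then leads to the accepting state F. Hence abbbbaaaa ∈ L(M).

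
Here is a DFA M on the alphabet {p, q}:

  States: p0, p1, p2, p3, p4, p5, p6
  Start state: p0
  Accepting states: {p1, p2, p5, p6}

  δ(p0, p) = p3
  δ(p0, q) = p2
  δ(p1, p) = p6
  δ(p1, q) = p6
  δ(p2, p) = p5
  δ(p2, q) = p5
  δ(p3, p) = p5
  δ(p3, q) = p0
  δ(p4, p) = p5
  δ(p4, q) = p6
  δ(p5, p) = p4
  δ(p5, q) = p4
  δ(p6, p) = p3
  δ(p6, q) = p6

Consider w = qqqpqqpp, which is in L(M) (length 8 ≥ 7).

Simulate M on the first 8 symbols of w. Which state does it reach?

p5

State sequence: p0 -q-> p2 -q-> p5 -q-> p4 -p-> p5 -q-> p4 -q-> p6 -p-> p3 -p-> p5

After reading 8 characters, M is in state p5.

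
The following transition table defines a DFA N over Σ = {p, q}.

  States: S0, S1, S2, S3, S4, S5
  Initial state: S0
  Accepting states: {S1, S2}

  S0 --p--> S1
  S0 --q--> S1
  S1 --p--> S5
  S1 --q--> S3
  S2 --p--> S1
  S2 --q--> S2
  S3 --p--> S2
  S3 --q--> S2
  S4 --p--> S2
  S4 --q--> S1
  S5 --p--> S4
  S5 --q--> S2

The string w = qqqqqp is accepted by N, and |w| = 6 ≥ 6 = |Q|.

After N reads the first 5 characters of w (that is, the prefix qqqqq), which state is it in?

State sequence: S0 -q-> S1 -q-> S3 -q-> S2 -q-> S2 -q-> S2

After reading 5 characters, N is in state S2.
(This kind of state-tracing is the core of the pumping-lemma construction: with 6 states, pigeonhole forces a repeat within the first 6 steps.)

S2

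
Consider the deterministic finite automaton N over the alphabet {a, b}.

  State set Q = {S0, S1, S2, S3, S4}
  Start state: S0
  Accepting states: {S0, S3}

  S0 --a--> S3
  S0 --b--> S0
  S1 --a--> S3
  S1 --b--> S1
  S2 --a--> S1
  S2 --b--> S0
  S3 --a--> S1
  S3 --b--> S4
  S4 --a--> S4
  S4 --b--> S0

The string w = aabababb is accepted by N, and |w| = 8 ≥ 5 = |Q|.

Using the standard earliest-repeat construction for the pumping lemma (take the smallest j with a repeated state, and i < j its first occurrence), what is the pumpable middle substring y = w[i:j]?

State sequence: S0 -a-> S3 -a-> S1 -b-> S1 -a-> S3 -b-> S4 -a-> S4 -b-> S0 -b-> S0
First repeat at step 3: S1 was already visited.

So i = 2, j = 3, giving x = w[0:2] = aa, y = w[2:3] = b, z = w[3:8] = ababb.
Check: |xy| = 3 ≤ 5 and |y| = 1 ≥ 1. Reading y takes N from S1 back to S1, so every xyⁱz is accepted.

b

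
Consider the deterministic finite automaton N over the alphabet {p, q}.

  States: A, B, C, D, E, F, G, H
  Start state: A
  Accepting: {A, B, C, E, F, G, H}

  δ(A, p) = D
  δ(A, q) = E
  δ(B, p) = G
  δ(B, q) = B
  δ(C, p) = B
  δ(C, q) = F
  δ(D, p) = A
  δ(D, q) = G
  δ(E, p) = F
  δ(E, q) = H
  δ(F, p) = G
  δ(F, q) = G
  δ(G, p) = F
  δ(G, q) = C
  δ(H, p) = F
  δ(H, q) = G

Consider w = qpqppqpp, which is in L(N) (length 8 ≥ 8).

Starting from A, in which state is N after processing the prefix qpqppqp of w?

B

Run of N on the first 7 characters of w = q p q p p q p:
  step 0: A  (start)
  step 1: E  (read q: A→E)
  step 2: F  (read p: E→F)
  step 3: G  (read q: F→G)
  step 4: F  (read p: G→F)
  step 5: G  (read p: F→G)
  step 6: C  (read q: G→C)
  step 7: B  (read p: C→B)

After reading 7 characters, N is in state B.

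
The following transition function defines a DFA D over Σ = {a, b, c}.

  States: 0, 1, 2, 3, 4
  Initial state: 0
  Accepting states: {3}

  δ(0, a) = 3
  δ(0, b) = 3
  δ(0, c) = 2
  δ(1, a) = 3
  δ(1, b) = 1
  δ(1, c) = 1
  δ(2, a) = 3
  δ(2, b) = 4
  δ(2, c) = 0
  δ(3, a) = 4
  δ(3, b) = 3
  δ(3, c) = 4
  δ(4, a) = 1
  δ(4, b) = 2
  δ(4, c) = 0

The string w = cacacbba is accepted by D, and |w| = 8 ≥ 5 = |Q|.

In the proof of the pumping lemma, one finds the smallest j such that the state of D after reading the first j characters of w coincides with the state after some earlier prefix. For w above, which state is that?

1

State sequence: 0 -c-> 2 -a-> 3 -c-> 4 -a-> 1 -c-> 1 -b-> 1 -b-> 1 -a-> 3
First repeat at step 5: 1 was already visited.

The earliest repeat is at step j = 5: D is in 1, which it already visited at step i = 4.
Pumping length from the standard proof: p = 5 (the number of states). The repeated state found above gives |xy| = j ≤ 5 and |y| = j − i ≥ 1.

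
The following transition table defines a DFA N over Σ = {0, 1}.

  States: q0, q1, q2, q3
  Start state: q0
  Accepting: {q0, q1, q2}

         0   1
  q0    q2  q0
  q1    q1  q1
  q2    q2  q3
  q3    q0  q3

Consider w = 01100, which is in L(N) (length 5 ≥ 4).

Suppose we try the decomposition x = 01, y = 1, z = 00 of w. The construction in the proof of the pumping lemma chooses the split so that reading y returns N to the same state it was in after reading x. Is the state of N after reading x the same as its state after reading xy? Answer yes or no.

yes

Run of N on the first 3 characters of w = 0 1 1:
  step 0: q0  (start)
  step 1: q2  (read 0: q0→q2)
  step 2: q3  (read 1: q2→q3)
  step 3: q3  (read 1: q3→q3)

After x (step 2): q3. After xy (step 3): q3.
They match, so y = 1 drives N around a cycle from q3 back to itself; pumping y any number of times keeps N in q3 before reading z, and xyⁱz ∈ L(N) for every i ≥ 0.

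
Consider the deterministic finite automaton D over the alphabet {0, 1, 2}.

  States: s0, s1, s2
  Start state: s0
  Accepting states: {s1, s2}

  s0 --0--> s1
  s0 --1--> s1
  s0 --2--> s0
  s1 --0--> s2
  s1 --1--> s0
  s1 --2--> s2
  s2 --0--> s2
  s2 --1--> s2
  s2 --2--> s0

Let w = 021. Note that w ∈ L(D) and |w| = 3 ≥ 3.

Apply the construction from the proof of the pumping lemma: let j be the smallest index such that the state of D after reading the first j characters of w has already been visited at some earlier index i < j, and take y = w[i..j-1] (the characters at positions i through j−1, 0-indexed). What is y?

1

Run of D on w = 0 2 1:
  step 0: s0  (start)
  step 1: s1  (read 0: s0→s1)
  step 2: s2  (read 2: s1→s2)
  step 3: s2  (read 1: s2→s2)   ← first repeat (s2 seen earlier)

So i = 2, j = 3, giving x = w[0:2] = 02, y = w[2:3] = 1, z = w[3:3] = ε.
Check: |xy| = 3 ≤ 3 and |y| = 1 ≥ 1. Reading y takes D from s2 back to s2, so every xyⁱz is accepted.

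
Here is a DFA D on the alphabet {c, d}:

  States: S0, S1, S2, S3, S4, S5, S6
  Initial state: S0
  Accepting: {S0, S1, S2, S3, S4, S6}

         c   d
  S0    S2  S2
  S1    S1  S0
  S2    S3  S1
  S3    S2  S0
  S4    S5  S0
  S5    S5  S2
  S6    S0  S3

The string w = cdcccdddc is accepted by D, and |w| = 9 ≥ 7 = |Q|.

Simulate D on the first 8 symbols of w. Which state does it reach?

Run of D on the first 8 characters of w = c d c c c d d d:
  step 0: S0  (start)
  step 1: S2  (read c: S0→S2)
  step 2: S1  (read d: S2→S1)
  step 3: S1  (read c: S1→S1)
  step 4: S1  (read c: S1→S1)
  step 5: S1  (read c: S1→S1)
  step 6: S0  (read d: S1→S0)
  step 7: S2  (read d: S0→S2)
  step 8: S1  (read d: S2→S1)

After reading 8 characters, D is in state S1.

S1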